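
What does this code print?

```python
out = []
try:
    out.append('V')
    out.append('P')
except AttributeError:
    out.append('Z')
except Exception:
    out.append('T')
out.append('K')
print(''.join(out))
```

Execution trace: 'V' (try body) → 'P' (try body, no exception) → 'K' (after the try/except). Output: VPK

Answer: VPK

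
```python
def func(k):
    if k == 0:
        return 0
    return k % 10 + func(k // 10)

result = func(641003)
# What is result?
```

Sum of digits of 641003: 3 + 0 + 0 + 1 + 4 + 6 = 14

Answer: 14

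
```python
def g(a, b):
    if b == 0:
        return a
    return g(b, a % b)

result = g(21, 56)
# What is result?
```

g(21, 56) -> g(56, 21) -> g(21, 14) -> g(14, 7) -> g(7, 0) -> 7

Answer: 7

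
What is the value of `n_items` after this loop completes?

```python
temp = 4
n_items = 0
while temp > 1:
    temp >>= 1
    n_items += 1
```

Count right shifts until 1
`n_items` takes the values: 0 → 1 → 2

Answer: 2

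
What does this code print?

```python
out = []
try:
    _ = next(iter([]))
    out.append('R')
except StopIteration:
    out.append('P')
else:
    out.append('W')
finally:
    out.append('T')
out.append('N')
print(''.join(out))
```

Execution trace: 'P' (except StopIteration) → 'T' (finally) → 'N' (after the try/except). Output: PTN

Answer: PTN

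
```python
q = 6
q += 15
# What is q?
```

Trace:
`q = 6` → q = 6
`q += 15` → q = 21
So q = 21

Answer: 21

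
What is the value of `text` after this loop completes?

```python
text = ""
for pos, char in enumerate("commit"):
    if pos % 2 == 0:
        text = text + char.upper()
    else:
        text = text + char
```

Uppercase even positions in 'commit'
`text` takes the values: "" → "C" → "Co" → "CoM" → "CoMm" → "CoMmI" → "CoMmIt"

Answer: "CoMmIt"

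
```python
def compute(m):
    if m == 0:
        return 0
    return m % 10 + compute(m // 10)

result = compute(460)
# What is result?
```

Sum of digits of 460: 0 + 6 + 4 = 10

Answer: 10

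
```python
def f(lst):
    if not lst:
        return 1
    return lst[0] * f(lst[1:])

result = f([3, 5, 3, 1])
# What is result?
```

Product over [3, 5, 3, 1] = 3 * 5 * 3 * 1 = 45

Answer: 45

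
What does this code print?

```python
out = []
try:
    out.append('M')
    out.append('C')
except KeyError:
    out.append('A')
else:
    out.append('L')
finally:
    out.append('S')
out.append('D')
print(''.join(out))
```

Execution trace: 'M' (try body) → 'C' (try body, no exception) → 'L' (else) → 'S' (finally) → 'D' (after the try/except). Output: MCLSD

Answer: MCLSD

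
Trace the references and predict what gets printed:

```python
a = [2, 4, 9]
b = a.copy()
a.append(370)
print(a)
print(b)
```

Key concept: list.copy() creates independent copy.
Step by step:
`a = [2, 4, 9]` → a = [2, 4, 9]
`b = a.copy()` → b = [2, 4, 9]
`a.append(370)` → a = [2, 4, 9, 370]
`print(a)` → prints [2, 4, 9, 370]
`print(b)` → prints [2, 4, 9]

Answer:
[2, 4, 9, 370]
[2, 4, 9]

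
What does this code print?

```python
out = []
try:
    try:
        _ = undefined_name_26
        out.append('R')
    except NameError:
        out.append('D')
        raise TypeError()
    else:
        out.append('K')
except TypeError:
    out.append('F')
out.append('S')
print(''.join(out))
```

Execution trace: 'D' (except NameError) → 'F' (outer except TypeError) → 'S' (after the try/except). Output: DFS

Answer: DFS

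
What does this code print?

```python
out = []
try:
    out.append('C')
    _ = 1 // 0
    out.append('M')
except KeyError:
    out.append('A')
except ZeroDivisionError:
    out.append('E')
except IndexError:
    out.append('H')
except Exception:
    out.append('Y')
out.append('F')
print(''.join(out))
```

Execution trace: 'C' (try body) → 'E' (except ZeroDivisionError) → 'F' (after the try/except). Output: CEF

Answer: CEF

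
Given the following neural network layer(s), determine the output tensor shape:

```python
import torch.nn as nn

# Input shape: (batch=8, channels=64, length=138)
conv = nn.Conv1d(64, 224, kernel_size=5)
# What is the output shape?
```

Input: (8, 64, 138) -> Output: (8, 224, 134)

Answer: (8, 224, 134)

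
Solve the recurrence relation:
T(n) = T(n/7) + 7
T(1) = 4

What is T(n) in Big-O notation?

Each step divides n by 7 and adds 7. After log_7(n) steps we reach T(1)=4. So T(n) = 7·log_7(n) + 4 = O(log n).

Answer: O(log n)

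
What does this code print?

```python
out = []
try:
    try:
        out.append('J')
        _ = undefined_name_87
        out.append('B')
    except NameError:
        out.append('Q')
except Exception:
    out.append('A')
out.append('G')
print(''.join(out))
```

Execution trace: 'J' (inner try body) → 'Q' (inner except NameError) → 'G' (after the try/except). Output: JQG

Answer: JQG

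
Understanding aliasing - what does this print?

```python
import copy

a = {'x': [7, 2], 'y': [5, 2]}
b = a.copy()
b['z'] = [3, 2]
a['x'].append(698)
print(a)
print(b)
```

Key concept: shallow copy of dict with mutable values.
Step by step:
`a = {'x': [7, 2], 'y': [5, 2]}` → a = {'x': [7, 2], 'y': [5, 2]}
`b = a.copy()` → b = {'x': [7, 2], 'y': [5, 2]}
`b['z'] = [3, 2]` → b = {'x': [7, 2], 'y': [5, 2], 'z': [3, 2]}
`a['x'].append(698)` → a = {'x': [7, 2, 698], 'y': [5, 2]}; b = {'x': [7, 2, 698], 'y': [5, 2], 'z': [3, 2]}
`print(a)` → prints {'x': [7, 2, 698], 'y': [5, 2]}
`print(b)` → prints {'x': [7, 2, 698], 'y': [5, 2], 'z': [3, 2]}

Answer:
{'x': [7, 2, 698], 'y': [5, 2]}
{'x': [7, 2, 698], 'y': [5, 2], 'z': [3, 2]}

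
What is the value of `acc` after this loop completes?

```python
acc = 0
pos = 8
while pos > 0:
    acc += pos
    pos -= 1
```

Sum 8 down to 1
`acc` takes the values: 0 → 8 → 15 → 21 → 26 → 30 → 33 → 35 → 36

Answer: 36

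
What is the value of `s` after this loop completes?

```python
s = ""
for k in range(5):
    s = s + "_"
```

Repeat '_' 5 times
`s` takes the values: "" → "_" → "__" → "___" → "____" → "_____"

Answer: "_____"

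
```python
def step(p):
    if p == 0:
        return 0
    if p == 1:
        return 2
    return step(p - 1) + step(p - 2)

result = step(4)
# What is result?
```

Build up from base cases: step(0)=0, step(1)=2, step(2)=2, step(3)=4, step(4)=6

Answer: 6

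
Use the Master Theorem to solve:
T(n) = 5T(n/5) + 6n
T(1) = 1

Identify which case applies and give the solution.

a=5, b=5, f(n)=6n. log_5(5) = 1. Since c=1 = 1, Case 2 applies: T(n) = Θ(n^log_b(a) · log n) = O(n log n).

Answer: O(n log n) - Case 2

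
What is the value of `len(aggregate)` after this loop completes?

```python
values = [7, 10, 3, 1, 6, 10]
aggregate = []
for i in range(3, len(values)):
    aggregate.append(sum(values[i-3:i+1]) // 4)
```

Number of 4-element averages
`aggregate` takes the values: [] → [5] → [5, 5] → [5, 5, 5]
So `len(aggregate)` = 3

Answer: 3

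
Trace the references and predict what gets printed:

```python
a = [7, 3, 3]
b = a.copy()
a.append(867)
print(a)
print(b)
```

Key concept: list.copy() creates independent copy.
Step by step:
`a = [7, 3, 3]` → a = [7, 3, 3]
`b = a.copy()` → b = [7, 3, 3]
`a.append(867)` → a = [7, 3, 3, 867]
`print(a)` → prints [7, 3, 3, 867]
`print(b)` → prints [7, 3, 3]

Answer:
[7, 3, 3, 867]
[7, 3, 3]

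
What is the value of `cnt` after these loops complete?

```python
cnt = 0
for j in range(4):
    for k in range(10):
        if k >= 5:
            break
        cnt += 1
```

Inner breaks at 5, outer runs 4 times
`cnt` takes the values: 0 → 1 → 2 → 3 → 4 → 5 → 6 → 7 → 8 → 9 → 10 → 11 → 12 → 13 → 14 → 15 → 16 → 17 → 18 → 19 → 20

Answer: 20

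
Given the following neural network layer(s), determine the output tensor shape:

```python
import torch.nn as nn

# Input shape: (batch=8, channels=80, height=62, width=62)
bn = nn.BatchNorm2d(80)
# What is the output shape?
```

Input: (8, 80, 62, 62) -> Output: (8, 80, 62, 62)

Answer: (8, 80, 62, 62)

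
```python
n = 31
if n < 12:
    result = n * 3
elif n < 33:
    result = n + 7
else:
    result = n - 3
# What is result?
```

Trace:
`n = 31` → n = 31
`if n < 12: ...` → n < 12 is False, n < 33 is True → result = 38
So result = 38

Answer: 38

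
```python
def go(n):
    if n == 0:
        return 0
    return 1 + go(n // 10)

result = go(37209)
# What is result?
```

Count of digits of 37209: 5

Answer: 5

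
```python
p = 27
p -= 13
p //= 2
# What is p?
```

Trace:
`p = 27` → p = 27
`p -= 13` → p = 14
`p //= 2` → p = 7
So p = 7

Answer: 7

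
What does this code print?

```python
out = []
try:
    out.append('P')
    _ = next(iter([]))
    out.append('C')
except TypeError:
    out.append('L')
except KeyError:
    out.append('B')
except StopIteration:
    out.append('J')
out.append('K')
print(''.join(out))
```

Execution trace: 'P' (try body) → 'J' (except StopIteration) → 'K' (after the try/except). Output: PJK

Answer: PJK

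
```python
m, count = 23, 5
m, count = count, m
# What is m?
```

Trace:
`m, count = 23, 5` → m = 23; count = 5
`m, count = count, m` → m = 5; count = 23
So m = 5

Answer: 5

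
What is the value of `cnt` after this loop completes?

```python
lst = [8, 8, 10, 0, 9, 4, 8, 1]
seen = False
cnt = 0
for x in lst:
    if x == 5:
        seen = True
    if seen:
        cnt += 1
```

Count elements after first 5 in [8, 8, 10, 0, 9, 4, 8, 1]
`cnt` takes the values: 0

Answer: 0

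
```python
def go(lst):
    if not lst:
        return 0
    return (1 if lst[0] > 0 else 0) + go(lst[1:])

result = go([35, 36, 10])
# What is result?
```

Count of positive elements in [35, 36, 10] = 3

Answer: 3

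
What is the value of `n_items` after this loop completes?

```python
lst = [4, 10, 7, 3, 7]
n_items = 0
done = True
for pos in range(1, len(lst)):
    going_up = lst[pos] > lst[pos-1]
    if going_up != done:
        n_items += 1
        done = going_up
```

Count direction changes in [4, 10, 7, 3, 7]
`n_items` takes the values: 0 → 1 → 2

Answer: 2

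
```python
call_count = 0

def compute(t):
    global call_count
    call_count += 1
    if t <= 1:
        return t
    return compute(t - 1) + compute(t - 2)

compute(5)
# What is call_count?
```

Calls(t) = 1 + Calls(t-1) + Calls(t-2); Calls(0)=Calls(1)=1. For t=5 this gives 15.

Answer: 15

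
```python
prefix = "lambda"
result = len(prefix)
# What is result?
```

Trace:
`prefix = "lambda"` → prefix = 'lambda'
`result = len(prefix)` → result = 6
So result = 6

Answer: 6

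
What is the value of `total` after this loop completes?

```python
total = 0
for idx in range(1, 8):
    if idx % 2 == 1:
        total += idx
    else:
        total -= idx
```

Add odd, subtract even
`total` takes the values: 0 → 1 → -1 → 2 → -2 → 3 → -3 → 4

Answer: 4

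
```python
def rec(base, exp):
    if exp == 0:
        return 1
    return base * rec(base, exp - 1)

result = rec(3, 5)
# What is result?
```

rec(3, 5) = 3 * 3 * 3 * 3 * 3 = 243

Answer: 243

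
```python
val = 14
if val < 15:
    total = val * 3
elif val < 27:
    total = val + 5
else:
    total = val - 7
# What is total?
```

Trace:
`val = 14` → val = 14
`if val < 15: ...` → val < 15 is True → total = 42
So total = 42

Answer: 42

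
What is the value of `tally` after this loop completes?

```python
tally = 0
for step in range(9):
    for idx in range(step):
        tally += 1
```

Triangle number: 0+1+2+...+8
`tally` takes the values: 0 → 1 → 2 → 3 → 4 → 5 → 6 → 7 → 8 → 9 → 10 → 11 → 12 → 13 → 14 → 15 → 16 → 17 → 18 → 19 → 20 → 21 → 22 → 23 → 24 → 25 → 26 → 27 → 28 → 29 → 30 → 31 → 32 → 33 → 34 → 35 → 36

Answer: 36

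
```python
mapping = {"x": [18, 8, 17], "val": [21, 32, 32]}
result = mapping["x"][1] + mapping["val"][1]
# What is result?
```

Trace:
`mapping = {"x": [18, 8, 17], "val": [21, 32, 32]}` → mapping = {'x': [18, 8, 17], 'val': [21, 32, 32]}
`result = mapping["x"][1] + mapping["val"][1]` → result = 40
So result = 40

Answer: 40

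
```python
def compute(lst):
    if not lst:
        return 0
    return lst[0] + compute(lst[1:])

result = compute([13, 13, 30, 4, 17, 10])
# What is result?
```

13 + 13 + 30 + 4 + 17 + 10 + 0 = 87

Answer: 87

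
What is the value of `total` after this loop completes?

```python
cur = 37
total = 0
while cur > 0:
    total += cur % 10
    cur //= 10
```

Sum digits of 37
`total` takes the values: 0 → 7 → 10

Answer: 10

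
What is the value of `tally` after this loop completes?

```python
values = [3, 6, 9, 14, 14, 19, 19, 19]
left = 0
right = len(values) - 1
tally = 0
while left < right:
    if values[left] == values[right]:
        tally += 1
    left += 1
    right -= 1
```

Count matching pairs from ends
`tally` takes the values: 0 → 1

Answer: 1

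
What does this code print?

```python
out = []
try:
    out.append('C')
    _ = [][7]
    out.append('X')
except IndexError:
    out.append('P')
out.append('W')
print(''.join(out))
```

Execution trace: 'C' (try body) → 'P' (except IndexError) → 'W' (after the try/except). Output: CPW

Answer: CPW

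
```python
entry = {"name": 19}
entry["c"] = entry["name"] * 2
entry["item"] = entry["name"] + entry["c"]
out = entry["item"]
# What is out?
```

Trace:
`entry = {"name": 19}` → entry = {'name': 19}
`entry["c"] = entry["name"] * 2` → entry = {'name': 19, 'c': 38}
`entry["item"] = entry["name"] + entry["c"]` → entry = {'name': 19, 'c': 38, 'item': 57}
`out = entry["item"]` → out = 57
So out = 57

Answer: 57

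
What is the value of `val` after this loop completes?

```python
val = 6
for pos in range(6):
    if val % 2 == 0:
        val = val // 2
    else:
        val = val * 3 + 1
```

Collatz-style transformation from 6
`val` takes the values: 6 → 3 → 10 → 5 → 16 → 8 → 4

Answer: 4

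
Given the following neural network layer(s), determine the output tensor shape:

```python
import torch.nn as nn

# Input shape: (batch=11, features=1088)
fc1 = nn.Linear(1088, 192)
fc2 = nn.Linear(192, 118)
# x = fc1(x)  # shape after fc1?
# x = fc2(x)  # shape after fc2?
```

Input: (11, 1088) -> after fc1: (11, 192) -> Output: (11, 118)

Answer: (11, 118)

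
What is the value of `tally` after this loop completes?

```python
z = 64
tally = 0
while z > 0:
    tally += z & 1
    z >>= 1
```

Count set bits in 64 (binary: 0b1000000)
`tally` takes the values: 0 → 1

Answer: 1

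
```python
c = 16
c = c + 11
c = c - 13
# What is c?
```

Trace:
`c = 16` → c = 16
`c = c + 11` → c = 27
`c = c - 13` → c = 14
So c = 14

Answer: 14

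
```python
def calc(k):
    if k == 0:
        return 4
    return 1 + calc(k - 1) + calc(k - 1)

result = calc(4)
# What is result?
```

calc(k) = 1 + 2·calc(k-1), calc(0)=4. Closed form: (4+1)·2^4 - 1 = 79.

Answer: 79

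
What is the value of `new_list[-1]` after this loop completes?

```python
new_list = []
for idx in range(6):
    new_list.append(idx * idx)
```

Last element of squares 0 to 5
`new_list` takes the values: [] → [0] → [0, 1] → [0, 1, 4] → [0, 1, 4, 9] → [0, 1, 4, 9, 16] → [0, 1, 4, 9, 16, 25]
So `new_list[-1]` = 25

Answer: 25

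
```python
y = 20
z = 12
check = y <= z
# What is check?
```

Trace:
`y = 20` → y = 20
`z = 12` → z = 12
`check = y <= z` → check = False
So check = False

Answer: False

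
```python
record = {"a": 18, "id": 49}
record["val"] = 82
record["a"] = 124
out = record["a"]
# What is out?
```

Trace:
`record = {"a": 18, "id": 49}` → record = {'a': 18, 'id': 49}
`record["val"] = 82` → record = {'a': 18, 'id': 49, 'val': 82}
`record["a"] = 124` → record = {'a': 124, 'id': 49, 'val': 82}
`out = record["a"]` → out = 124
So out = 124

Answer: 124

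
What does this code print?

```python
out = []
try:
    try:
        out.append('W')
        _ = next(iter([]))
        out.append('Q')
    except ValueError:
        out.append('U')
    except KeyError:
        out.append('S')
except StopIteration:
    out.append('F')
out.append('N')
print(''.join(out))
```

Execution trace: 'W' (try body) → 'F' (outer except StopIteration) → 'N' (after the try/except). Output: WFN

Answer: WFN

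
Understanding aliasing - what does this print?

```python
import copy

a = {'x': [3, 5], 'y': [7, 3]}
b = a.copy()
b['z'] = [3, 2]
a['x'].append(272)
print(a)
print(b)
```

Key concept: shallow copy of dict with mutable values.
Step by step:
`a = {'x': [3, 5], 'y': [7, 3]}` → a = {'x': [3, 5], 'y': [7, 3]}
`b = a.copy()` → b = {'x': [3, 5], 'y': [7, 3]}
`b['z'] = [3, 2]` → b = {'x': [3, 5], 'y': [7, 3], 'z': [3, 2]}
`a['x'].append(272)` → a = {'x': [3, 5, 272], 'y': [7, 3]}; b = {'x': [3, 5, 272], 'y': [7, 3], 'z': [3, 2]}
`print(a)` → prints {'x': [3, 5, 272], 'y': [7, 3]}
`print(b)` → prints {'x': [3, 5, 272], 'y': [7, 3], 'z': [3, 2]}

Answer:
{'x': [3, 5, 272], 'y': [7, 3]}
{'x': [3, 5, 272], 'y': [7, 3], 'z': [3, 2]}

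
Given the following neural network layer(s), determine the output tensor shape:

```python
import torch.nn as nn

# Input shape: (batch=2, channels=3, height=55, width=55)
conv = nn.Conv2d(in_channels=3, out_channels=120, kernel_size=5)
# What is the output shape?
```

Input: (2, 3, 55, 55) -> Output: (2, 120, 51, 51)

Answer: (2, 120, 51, 51)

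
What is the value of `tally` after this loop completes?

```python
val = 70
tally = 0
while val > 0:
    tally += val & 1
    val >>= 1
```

Count set bits in 70 (binary: 0b1000110)
`tally` takes the values: 0 → 1 → 2 → 3

Answer: 3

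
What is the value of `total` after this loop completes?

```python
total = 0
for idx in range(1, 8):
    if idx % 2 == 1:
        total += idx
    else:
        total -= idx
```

Add odd, subtract even
`total` takes the values: 0 → 1 → -1 → 2 → -2 → 3 → -3 → 4

Answer: 4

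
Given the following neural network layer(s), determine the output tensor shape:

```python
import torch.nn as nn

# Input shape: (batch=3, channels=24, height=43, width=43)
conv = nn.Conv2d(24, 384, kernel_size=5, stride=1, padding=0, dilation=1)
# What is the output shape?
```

Input: (3, 24, 43, 43) -> Output: (3, 384, 39, 39)

Answer: (3, 384, 39, 39)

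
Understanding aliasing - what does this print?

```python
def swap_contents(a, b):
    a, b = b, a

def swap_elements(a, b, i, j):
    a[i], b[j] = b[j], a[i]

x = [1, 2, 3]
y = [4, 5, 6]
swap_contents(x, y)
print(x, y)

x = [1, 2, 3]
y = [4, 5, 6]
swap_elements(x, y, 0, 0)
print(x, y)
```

Key concept: parameter rebinding vs mutation.
Step by step:
`x = [1, 2, 3]` → x = [1, 2, 3]
`y = [4, 5, 6]` → y = [4, 5, 6]
`swap_contents(x, y)` → no visible change to tracked variables
`print(x, y)` → prints [1, 2, 3] [4, 5, 6]
`x = [1, 2, 3]` → x = [1, 2, 3]
`y = [4, 5, 6]` → y = [4, 5, 6]
`swap_elements(x, y, 0, 0)` → x = [4, 2, 3]; y = [1, 5, 6]
`print(x, y)` → prints [4, 2, 3] [1, 5, 6]

Answer:
[1, 2, 3] [4, 5, 6]
[4, 2, 3] [1, 5, 6]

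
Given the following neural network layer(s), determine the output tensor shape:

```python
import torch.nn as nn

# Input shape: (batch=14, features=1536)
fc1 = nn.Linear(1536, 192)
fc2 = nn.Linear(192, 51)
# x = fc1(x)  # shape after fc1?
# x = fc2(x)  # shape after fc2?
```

Input: (14, 1536) -> after fc1: (14, 192) -> Output: (14, 51)

Answer: (14, 51)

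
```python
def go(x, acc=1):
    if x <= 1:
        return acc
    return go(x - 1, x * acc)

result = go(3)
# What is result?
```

Accumulator trace (n, acc): (3, 1) -> (2, 3) -> (1, 6) -> return 6

Answer: 6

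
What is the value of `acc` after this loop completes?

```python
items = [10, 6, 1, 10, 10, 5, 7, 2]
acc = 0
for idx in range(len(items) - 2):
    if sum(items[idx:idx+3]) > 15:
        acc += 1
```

Count windows with sum > 15
`acc` takes the values: 0 → 1 → 2 → 3 → 4 → 5

Answer: 5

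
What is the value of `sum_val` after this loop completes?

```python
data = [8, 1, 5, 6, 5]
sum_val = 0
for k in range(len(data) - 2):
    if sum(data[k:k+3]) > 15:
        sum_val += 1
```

Count windows with sum > 15
`sum_val` takes the values: 0 → 1

Answer: 1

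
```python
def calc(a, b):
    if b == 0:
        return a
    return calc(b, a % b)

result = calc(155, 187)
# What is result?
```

calc(155, 187) -> calc(187, 155) -> calc(155, 32) -> calc(32, 27) -> calc(27, 5) -> calc(5, 2) -> calc(2, 1) -> calc(1, 0) -> 1

Answer: 1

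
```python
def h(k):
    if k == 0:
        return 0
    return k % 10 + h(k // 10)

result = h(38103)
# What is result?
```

Sum of digits of 38103: 3 + 0 + 1 + 8 + 3 = 15

Answer: 15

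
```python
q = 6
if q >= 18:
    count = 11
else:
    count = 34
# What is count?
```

Trace:
`q = 6` → q = 6
`if q >= 18: ...` → q >= 18 is False, take else branch → count = 34
So count = 34

Answer: 34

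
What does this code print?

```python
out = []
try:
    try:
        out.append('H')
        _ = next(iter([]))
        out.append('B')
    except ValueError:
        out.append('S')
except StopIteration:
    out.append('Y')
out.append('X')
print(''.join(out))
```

Execution trace: 'H' (try body) → 'Y' (outer except StopIteration) → 'X' (after the try/except). Output: HYX

Answer: HYX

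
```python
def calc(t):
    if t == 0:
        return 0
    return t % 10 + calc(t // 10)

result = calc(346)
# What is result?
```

Sum of digits of 346: 6 + 4 + 3 = 13

Answer: 13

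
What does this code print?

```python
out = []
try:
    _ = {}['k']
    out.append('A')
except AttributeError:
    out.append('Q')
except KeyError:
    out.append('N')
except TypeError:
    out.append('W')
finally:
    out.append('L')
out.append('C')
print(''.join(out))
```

Execution trace: 'N' (except KeyError) → 'L' (finally) → 'C' (after the try/except). Output: NLC

Answer: NLC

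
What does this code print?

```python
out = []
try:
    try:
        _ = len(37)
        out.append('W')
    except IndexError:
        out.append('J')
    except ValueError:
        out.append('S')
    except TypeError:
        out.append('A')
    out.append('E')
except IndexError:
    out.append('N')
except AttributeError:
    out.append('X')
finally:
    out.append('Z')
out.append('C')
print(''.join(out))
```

Execution trace: 'A' (inner except TypeError) → 'E' (try body, no exception) → 'Z' (finally) → 'C' (after the try/except). Output: AEZC

Answer: AEZC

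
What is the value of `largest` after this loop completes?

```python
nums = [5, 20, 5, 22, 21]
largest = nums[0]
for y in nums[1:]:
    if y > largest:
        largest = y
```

Maximum of [5, 20, 5, 22, 21]
`largest` takes the values: 5 → 20 → 22

Answer: 22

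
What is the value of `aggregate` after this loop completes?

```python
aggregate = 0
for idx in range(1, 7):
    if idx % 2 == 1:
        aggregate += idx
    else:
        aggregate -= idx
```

Add odd, subtract even
`aggregate` takes the values: 0 → 1 → -1 → 2 → -2 → 3 → -3

Answer: -3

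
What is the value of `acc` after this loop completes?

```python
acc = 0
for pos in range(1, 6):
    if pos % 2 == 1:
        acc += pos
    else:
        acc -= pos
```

Add odd, subtract even
`acc` takes the values: 0 → 1 → -1 → 2 → -2 → 3

Answer: 3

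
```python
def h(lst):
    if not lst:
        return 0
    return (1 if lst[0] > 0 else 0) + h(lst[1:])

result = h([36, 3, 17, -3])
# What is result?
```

Count of positive elements in [36, 3, 17, -3] = 3

Answer: 3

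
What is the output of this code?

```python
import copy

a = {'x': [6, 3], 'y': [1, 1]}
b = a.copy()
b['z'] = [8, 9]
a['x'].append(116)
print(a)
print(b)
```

Key concept: shallow copy of dict with mutable values.
Step by step:
`a = {'x': [6, 3], 'y': [1, 1]}` → a = {'x': [6, 3], 'y': [1, 1]}
`b = a.copy()` → b = {'x': [6, 3], 'y': [1, 1]}
`b['z'] = [8, 9]` → b = {'x': [6, 3], 'y': [1, 1], 'z': [8, 9]}
`a['x'].append(116)` → a = {'x': [6, 3, 116], 'y': [1, 1]}; b = {'x': [6, 3, 116], 'y': [1, 1], 'z': [8, 9]}
`print(a)` → prints {'x': [6, 3, 116], 'y': [1, 1]}
`print(b)` → prints {'x': [6, 3, 116], 'y': [1, 1], 'z': [8, 9]}

Answer:
{'x': [6, 3, 116], 'y': [1, 1]}
{'x': [6, 3, 116], 'y': [1, 1], 'z': [8, 9]}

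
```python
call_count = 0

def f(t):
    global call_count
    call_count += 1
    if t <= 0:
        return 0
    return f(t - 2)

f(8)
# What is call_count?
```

Linear recursion stepping by 2: 5 calls from t=8 down to ≤0.

Answer: 5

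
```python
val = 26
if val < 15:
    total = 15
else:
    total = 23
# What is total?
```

Trace:
`val = 26` → val = 26
`if val < 15: ...` → val < 15 is False, take else branch → total = 23
So total = 23

Answer: 23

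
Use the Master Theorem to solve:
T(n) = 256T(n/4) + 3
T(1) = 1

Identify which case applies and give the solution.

a=256, b=4, f(n)=3. log_4(256) = 4. Since c=0 < 4, Case 1 applies: T(n) = Θ(n^log_b(a)) = O(n^4).

Answer: O(n^4) - Case 1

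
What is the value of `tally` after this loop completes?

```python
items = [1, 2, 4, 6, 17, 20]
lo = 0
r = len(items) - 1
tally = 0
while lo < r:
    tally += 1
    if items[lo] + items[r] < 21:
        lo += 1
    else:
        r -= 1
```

Steps to find pair summing to 21
`tally` takes the values: 0 → 1 → 2 → 3 → 4 → 5

Answer: 5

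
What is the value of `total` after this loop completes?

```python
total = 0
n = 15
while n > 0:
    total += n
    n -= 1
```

Sum 15 down to 1
`total` takes the values: 0 → 15 → 29 → 42 → 54 → 65 → 75 → 84 → 92 → 99 → 105 → 110 → 114 → 117 → 119 → 120

Answer: 120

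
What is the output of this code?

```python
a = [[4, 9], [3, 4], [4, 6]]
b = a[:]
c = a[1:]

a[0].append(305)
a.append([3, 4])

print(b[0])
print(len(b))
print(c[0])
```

Key concept: slice with nested mutation.
Step by step:
`a = [[4, 9], [3, 4], [4, 6]]` → a = [[4, 9], [3, 4], [4, 6]]
`b = a[:]` → b = [[4, 9], [3, 4], [4, 6]]
`c = a[1:]` → c = [[3, 4], [4, 6]]
`a[0].append(305)` → a = [[4, 9, 305], [3, 4], [4, 6]]; b = [[4, 9, 305], [3, 4], [4, 6]]
`a.append([3, 4])` → a = [[4, 9, 305], [3, 4], [4, 6], [3, 4]]
`print(b[0])` → prints [4, 9, 305]
`print(len(b))` → prints 3
`print(c[0])` → prints [3, 4]

Answer:
[4, 9, 305]
3
[3, 4]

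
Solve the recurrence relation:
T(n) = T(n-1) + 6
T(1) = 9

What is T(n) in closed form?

Unrolling: T(n) = T(1) + 6·(n-1) = 9 + 6(n-1) = 6n + 3.

Answer: T(n) = 6n + 3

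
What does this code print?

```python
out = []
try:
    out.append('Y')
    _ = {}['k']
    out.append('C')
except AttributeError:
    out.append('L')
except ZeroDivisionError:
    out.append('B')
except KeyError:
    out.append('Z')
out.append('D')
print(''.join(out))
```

Execution trace: 'Y' (try body) → 'Z' (except KeyError) → 'D' (after the try/except). Output: YZD

Answer: YZD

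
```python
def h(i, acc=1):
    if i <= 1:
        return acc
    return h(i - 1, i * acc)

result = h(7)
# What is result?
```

Accumulator trace (n, acc): (7, 1) -> (6, 7) -> (5, 42) -> (4, 210) -> (3, 840) -> (2, 2520) -> (1, 5040) -> return 5040

Answer: 5040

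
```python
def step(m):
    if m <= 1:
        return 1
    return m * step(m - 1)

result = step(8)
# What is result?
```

step(8) = 8 * 7 * 6 * 5 * 4 * 3 * 2 * 1 = 40320

Answer: 40320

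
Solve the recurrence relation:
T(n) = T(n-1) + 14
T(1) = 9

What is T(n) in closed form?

Unrolling: T(n) = T(1) + 14·(n-1) = 9 + 14(n-1) = 14n - 5.

Answer: T(n) = 14n - 5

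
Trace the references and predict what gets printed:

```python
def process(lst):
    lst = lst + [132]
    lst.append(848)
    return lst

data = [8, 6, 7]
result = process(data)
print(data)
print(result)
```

Key concept: rebinding parameter vs mutation.
Step by step:
`data = [8, 6, 7]` → data = [8, 6, 7]
`result = process(data)` → result = [8, 6, 7, 132, 848]
`print(data)` → prints [8, 6, 7]
`print(result)` → prints [8, 6, 7, 132, 848]

Answer:
[8, 6, 7]
[8, 6, 7, 132, 848]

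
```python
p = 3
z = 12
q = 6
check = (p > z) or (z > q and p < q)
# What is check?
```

Trace:
`p = 3` → p = 3
`z = 12` → z = 12
`q = 6` → q = 6
`check = (p > z) or (z > q and p < q)` → check = True
So check = True

Answer: True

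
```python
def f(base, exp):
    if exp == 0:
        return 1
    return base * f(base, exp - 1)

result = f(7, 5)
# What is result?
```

f(7, 5) = 7 * 7 * 7 * 7 * 7 = 16807

Answer: 16807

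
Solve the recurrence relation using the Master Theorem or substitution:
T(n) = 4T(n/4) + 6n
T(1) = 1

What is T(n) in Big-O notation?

By Master Theorem: a=4, b=4, f(n)=6n. Since log_4(4) = 1 and f(n) = Θ(n^1), Case 2 applies. T(n) = O(n log n).

Answer: O(n log n)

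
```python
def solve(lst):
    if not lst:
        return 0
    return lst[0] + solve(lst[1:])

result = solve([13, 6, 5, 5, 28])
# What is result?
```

13 + 6 + 5 + 5 + 28 + 0 = 57

Answer: 57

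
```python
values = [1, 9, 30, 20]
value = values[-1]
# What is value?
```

Trace:
`values = [1, 9, 30, 20]` → values = [1, 9, 30, 20]
`value = values[-1]` → value = 20
So value = 20

Answer: 20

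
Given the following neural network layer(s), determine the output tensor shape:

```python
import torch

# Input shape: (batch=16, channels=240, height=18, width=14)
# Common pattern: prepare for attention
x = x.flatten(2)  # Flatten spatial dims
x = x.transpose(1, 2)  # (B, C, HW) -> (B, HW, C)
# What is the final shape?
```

Input: (16, 240, 18, 14) -> after flatten(2): (16, 240, 252) -> Output: (16, 252, 240)

Answer: (16, 252, 240)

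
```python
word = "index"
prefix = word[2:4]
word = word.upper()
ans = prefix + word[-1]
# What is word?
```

Trace:
`word = "index"` → word = 'index'
`prefix = word[2:4]` → prefix = 'de'
`word = word.upper()` → word = 'INDEX'
`ans = prefix + word[-1]` → ans = 'deX'
So word = 'INDEX'

Answer: 'INDEX'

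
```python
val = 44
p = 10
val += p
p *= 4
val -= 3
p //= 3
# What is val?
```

Trace:
`val = 44` → val = 44
`p = 10` → p = 10
`val += p` → val = 54
`p *= 4` → p = 40
`val -= 3` → val = 51
`p //= 3` → p = 13
So val = 51

Answer: 51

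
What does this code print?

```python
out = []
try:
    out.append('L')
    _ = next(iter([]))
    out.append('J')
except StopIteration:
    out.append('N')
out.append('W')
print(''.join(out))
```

Execution trace: 'L' (try body) → 'N' (except StopIteration) → 'W' (after the try/except). Output: LNW

Answer: LNW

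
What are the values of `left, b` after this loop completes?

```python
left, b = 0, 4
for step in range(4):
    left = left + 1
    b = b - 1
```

left goes 0→4, b goes 4→0
`left, b` takes the values: (0, 4) → (1, 4) → (1, 3) → (2, 3) → (2, 2) → (3, 2) → (3, 1) → (4, 1) → (4, 0)

Answer: 4, 0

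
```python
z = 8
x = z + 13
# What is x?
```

Trace:
`z = 8` → z = 8
`x = z + 13` → x = 21
So x = 21

Answer: 21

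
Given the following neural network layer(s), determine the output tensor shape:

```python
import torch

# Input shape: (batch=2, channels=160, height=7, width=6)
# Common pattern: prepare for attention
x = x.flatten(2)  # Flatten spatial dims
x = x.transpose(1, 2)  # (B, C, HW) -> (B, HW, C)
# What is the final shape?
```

Input: (2, 160, 7, 6) -> after flatten(2): (2, 160, 42) -> Output: (2, 42, 160)

Answer: (2, 42, 160)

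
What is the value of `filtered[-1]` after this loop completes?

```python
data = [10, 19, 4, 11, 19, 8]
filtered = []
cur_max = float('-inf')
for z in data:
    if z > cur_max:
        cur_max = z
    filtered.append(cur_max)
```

Running max ends at 19
`filtered` takes the values: [] → [10] → [10, 19] → [10, 19, 19] → [10, 19, 19, 19] → [10, 19, 19, 19, 19] → [10, 19, 19, 19, 19, 19]
So `filtered[-1]` = 19

Answer: 19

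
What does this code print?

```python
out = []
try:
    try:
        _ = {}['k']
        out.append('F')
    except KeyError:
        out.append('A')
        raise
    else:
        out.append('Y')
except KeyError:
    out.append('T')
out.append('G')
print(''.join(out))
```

Execution trace: 'A' (inner except KeyError) → 'T' (outer except KeyError) → 'G' (after the try/except). Output: ATG

Answer: ATG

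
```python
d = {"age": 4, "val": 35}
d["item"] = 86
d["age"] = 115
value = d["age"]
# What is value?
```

Trace:
`d = {"age": 4, "val": 35}` → d = {'age': 4, 'val': 35}
`d["item"] = 86` → d = {'age': 4, 'val': 35, 'item': 86}
`d["age"] = 115` → d = {'age': 115, 'val': 35, 'item': 86}
`value = d["age"]` → value = 115
So value = 115

Answer: 115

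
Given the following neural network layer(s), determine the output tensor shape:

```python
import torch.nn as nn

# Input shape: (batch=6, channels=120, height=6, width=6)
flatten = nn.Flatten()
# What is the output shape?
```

Input: (6, 120, 6, 6) -> Output: (6, 4320)

Answer: (6, 4320)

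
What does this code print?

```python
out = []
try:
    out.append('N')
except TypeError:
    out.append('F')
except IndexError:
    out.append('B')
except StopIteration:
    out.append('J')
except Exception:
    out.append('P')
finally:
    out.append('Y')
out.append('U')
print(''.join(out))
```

Execution trace: 'N' (try body, no exception) → 'Y' (finally) → 'U' (after the try/except). Output: NYU

Answer: NYU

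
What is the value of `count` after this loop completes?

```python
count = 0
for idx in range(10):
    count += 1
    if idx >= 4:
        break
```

Loop breaks when idx reaches 4, count is 5
`count` takes the values: 0 → 1 → 2 → 3 → 4 → 5

Answer: 5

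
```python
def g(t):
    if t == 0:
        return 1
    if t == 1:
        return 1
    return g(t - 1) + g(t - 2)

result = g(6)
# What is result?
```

Build up from base cases: g(0)=1, g(1)=1, g(2)=2, g(3)=3, g(4)=5, g(5)=8, g(6)=13

Answer: 13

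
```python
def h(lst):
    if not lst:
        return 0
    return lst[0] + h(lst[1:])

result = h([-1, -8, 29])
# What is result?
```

(-1) + (-8) + 29 + 0 = 20

Answer: 20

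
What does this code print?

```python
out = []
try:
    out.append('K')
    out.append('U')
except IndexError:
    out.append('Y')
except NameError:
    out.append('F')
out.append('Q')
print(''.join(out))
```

Execution trace: 'K' (try body) → 'U' (try body, no exception) → 'Q' (after the try/except). Output: KUQ

Answer: KUQ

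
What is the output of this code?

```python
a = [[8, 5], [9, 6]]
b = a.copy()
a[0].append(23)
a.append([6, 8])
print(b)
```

Key concept: shallow copy with nested lists.
Step by step:
`a = [[8, 5], [9, 6]]` → a = [[8, 5], [9, 6]]
`b = a.copy()` → b = [[8, 5], [9, 6]]
`a[0].append(23)` → a = [[8, 5, 23], [9, 6]]; b = [[8, 5, 23], [9, 6]]
`a.append([6, 8])` → a = [[8, 5, 23], [9, 6], [6, 8]]
`print(b)` → prints [[8, 5, 23], [9, 6]]

Answer: [[8, 5, 23], [9, 6]]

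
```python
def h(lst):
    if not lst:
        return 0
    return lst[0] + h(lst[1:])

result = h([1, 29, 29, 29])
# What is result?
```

1 + 29 + 29 + 29 + 0 = 88

Answer: 88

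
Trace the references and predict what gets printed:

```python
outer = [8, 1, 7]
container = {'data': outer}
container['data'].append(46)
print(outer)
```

Key concept: dict holds reference to list.
Step by step:
`outer = [8, 1, 7]` → outer = [8, 1, 7]
`container = {'data': outer}` → container = {'data': [8, 1, 7]}
`container['data'].append(46)` → outer = [8, 1, 7, 46]; container = {'data': [8, 1, 7, 46]}
`print(outer)` → prints [8, 1, 7, 46]

Answer: [8, 1, 7, 46]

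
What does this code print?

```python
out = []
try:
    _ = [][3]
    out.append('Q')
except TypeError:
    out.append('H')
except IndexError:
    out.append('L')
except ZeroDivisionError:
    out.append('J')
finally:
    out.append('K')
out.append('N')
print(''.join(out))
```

Execution trace: 'L' (except IndexError) → 'K' (finally) → 'N' (after the try/except). Output: LKN

Answer: LKN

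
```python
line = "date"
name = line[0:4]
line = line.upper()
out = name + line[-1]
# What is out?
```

Trace:
`line = "date"` → line = 'date'
`name = line[0:4]` → name = 'date'
`line = line.upper()` → line = 'DATE'
`out = name + line[-1]` → out = 'dateE'
So out = 'dateE'

Answer: 'dateE'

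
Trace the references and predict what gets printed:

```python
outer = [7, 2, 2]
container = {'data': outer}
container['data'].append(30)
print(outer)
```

Key concept: dict holds reference to list.
Step by step:
`outer = [7, 2, 2]` → outer = [7, 2, 2]
`container = {'data': outer}` → container = {'data': [7, 2, 2]}
`container['data'].append(30)` → outer = [7, 2, 2, 30]; container = {'data': [7, 2, 2, 30]}
`print(outer)` → prints [7, 2, 2, 30]

Answer: [7, 2, 2, 30]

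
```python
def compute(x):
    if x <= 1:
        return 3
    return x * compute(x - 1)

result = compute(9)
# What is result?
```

compute(9) = 9 * 8 * 7 * 6 * 5 * 4 * 3 * 2 * 3 = 1088640

Answer: 1088640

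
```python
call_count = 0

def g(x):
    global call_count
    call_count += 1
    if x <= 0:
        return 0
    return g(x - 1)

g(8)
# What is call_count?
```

Linear recursion stepping by 1: 9 calls from x=8 down to ≤0.

Answer: 9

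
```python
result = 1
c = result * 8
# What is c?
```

Trace:
`result = 1` → result = 1
`c = result * 8` → c = 8
So c = 8

Answer: 8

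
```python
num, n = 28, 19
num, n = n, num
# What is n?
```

Trace:
`num, n = 28, 19` → num = 28; n = 19
`num, n = n, num` → num = 19; n = 28
So n = 28

Answer: 28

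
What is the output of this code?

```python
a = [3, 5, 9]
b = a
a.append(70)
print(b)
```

Key concept: basic list aliasing.
Step by step:
`a = [3, 5, 9]` → a = [3, 5, 9]
`b = a` → b = [3, 5, 9] (same object as a)
`a.append(70)` → a = [3, 5, 9, 70] (same object as b); b = [3, 5, 9, 70] (same object as a)
`print(b)` → prints [3, 5, 9, 70]

Answer: [3, 5, 9, 70]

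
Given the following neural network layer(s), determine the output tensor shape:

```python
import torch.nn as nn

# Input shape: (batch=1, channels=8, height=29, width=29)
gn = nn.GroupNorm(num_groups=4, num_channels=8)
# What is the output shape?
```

Input: (1, 8, 29, 29) -> Output: (1, 8, 29, 29)

Answer: (1, 8, 29, 29)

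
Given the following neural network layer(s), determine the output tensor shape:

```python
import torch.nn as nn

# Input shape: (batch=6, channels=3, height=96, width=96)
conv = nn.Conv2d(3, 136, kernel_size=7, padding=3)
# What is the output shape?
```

Input: (6, 3, 96, 96) -> Output: (6, 136, 96, 96)

Answer: (6, 136, 96, 96)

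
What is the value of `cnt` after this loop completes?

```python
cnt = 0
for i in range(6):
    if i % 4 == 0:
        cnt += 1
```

Count numbers divisible by 4 in range(6)
`cnt` takes the values: 0 → 1 → 2

Answer: 2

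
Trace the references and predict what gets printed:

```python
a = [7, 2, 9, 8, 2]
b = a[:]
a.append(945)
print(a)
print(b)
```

Key concept: slice [:] creates copy.
Step by step:
`a = [7, 2, 9, 8, 2]` → a = [7, 2, 9, 8, 2]
`b = a[:]` → b = [7, 2, 9, 8, 2]
`a.append(945)` → a = [7, 2, 9, 8, 2, 945]
`print(a)` → prints [7, 2, 9, 8, 2, 945]
`print(b)` → prints [7, 2, 9, 8, 2]

Answer:
[7, 2, 9, 8, 2, 945]
[7, 2, 9, 8, 2]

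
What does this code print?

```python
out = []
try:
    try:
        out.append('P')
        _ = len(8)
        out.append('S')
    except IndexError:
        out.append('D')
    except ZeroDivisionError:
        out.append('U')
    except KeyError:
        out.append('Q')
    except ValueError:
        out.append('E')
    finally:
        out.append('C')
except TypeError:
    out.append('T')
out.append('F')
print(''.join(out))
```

Execution trace: 'P' (try body) → 'C' (finally) → 'T' (outer except TypeError) → 'F' (after the try/except). Output: PCTF

Answer: PCTF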